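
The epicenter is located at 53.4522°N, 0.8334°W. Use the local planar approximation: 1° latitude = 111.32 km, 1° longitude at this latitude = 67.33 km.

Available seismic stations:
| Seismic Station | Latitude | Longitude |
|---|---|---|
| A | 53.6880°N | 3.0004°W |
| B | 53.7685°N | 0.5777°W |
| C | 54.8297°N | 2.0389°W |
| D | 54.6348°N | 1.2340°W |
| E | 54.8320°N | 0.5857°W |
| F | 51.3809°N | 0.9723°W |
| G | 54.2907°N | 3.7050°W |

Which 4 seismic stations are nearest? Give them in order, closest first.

Distances from 53.4522°N, 0.8334°W:
A: √((0.2358·111.32)² + (-2.1670·67.33)²) = √(689.023441 + 21288.009315) = 148.2465 km
B: √((0.3163·111.32)² + (0.2557·67.33)²) = √(1239.780437 + 296.400331) = 39.1941 km
C: √((1.3775·111.32)² + (-1.2055·67.33)²) = √(23514.167655 + 6587.970691) = 173.4997 km
D: √((1.1826·111.32)² + (-0.4006·67.33)²) = √(17330.941034 + 727.510254) = 134.3817 km
E: √((1.3798·111.32)² + (0.2477·67.33)²) = √(23592.756020 + 278.143709) = 154.5021 km
F: √((-2.0713·111.32)² + (-0.1389·67.33)²) = √(53165.806423 + 87.462466) = 230.7667 km
G: √((0.8385·111.32)² + (-2.8716·67.33)²) = √(8712.695361 + 37382.222514) = 214.6973 km
Sorted: B (39.1941 km) < D (134.3817 km) < A (148.2465 km) < E (154.5021 km) < C (173.4997 km) < G (214.6973 km) < …

B, D, A, E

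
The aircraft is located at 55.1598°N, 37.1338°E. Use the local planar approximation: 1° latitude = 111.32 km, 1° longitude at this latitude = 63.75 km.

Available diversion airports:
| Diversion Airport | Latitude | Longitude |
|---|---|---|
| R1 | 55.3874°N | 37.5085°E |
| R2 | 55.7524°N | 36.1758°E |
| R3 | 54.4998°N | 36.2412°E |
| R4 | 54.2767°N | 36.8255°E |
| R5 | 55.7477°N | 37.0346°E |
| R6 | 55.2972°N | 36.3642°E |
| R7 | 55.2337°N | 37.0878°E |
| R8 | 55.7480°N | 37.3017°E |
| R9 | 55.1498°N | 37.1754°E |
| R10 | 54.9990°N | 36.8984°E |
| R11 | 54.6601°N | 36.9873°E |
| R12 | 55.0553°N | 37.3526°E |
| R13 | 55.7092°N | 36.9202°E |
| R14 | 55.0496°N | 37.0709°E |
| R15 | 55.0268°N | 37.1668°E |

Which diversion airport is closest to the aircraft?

R9

Distances from 55.1598°N, 37.1338°E:
R1: 34.8214 km
R2: 89.8980 km
R3: 92.9301 km
R4: 100.2521 km
R5: 65.7499 km
R6: 51.3909 km
R7: 8.7336 km
R8: 66.3475 km
R9: 2.8762 km
R10: 23.3585 km
R11: 56.4052 km
R12: 18.1628 km
R13: 62.6568 km
R14: 12.9062 km
R15: 14.9543 km
Minimum: R9 at 2.8762 km.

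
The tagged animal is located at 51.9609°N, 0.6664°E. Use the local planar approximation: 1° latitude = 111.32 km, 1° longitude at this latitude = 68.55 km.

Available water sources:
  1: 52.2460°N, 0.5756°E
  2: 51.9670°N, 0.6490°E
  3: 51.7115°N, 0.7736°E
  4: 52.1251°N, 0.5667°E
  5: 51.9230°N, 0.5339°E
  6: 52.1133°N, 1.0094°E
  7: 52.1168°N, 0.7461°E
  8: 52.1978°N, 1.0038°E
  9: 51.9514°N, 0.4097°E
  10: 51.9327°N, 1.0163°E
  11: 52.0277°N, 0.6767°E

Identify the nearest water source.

2

Distances from 51.9609°N, 0.6664°E:
1: √((0.2851·111.32)² + (-0.0908·68.55)²) = √(1007.258242 + 38.742408) = 32.3419 km
2: √((0.0061·111.32)² + (-0.0174·68.55)²) = √(0.461112 + 1.422700) = 1.3725 km
3: √((-0.2494·111.32)² + (0.1072·68.55)²) = √(770.795718 + 54.001334) = 28.7193 km
4: √((0.1642·111.32)² + (-0.0997·68.55)²) = √(334.112482 + 46.709502) = 19.5147 km
5: √((-0.0379·111.32)² + (-0.1325·68.55)²) = √(17.800197 + 82.498618) = 10.0149 km
6: √((0.1524·111.32)² + (0.3430·68.55)²) = √(287.816925 + 552.844710) = 28.9942 km
7: √((0.1559·111.32)² + (0.0797·68.55)²) = √(301.188667 + 29.849122) = 18.1944 km
8: √((0.2369·111.32)² + (0.3374·68.55)²) = √(695.466983 + 534.940002) = 35.0772 km
9: √((-0.0095·111.32)² + (-0.2567·68.55)²) = √(1.118391 + 309.646842) = 17.6285 km
10: √((-0.0282·111.32)² + (0.3499·68.55)²) = √(9.854727 + 575.311166) = 24.1902 km
11: √((0.0668·111.32)² + (0.0103·68.55)²) = √(55.296714 + 0.498528) = 7.4696 km
Minimum: 2 at 1.3725 km.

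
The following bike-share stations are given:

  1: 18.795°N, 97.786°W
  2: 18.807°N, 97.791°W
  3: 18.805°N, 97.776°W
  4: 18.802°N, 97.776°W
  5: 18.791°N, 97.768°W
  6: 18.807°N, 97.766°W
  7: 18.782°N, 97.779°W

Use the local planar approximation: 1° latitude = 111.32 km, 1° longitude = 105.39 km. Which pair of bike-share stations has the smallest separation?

3 and 4

Pairwise distances:
1–2: 1.436 km
1–3: 1.533 km
1–4: 1.311 km
1–5: 1.949 km
1–6: 2.495 km
1–7: 1.624 km
2–3: 1.596 km
2–4: 1.676 km
2–5: 3.008 km
2–6: 2.635 km
2–7: 3.057 km
3–4: 0.334 km
3–5: 1.772 km
3–6: 1.077 km
3–7: 2.580 km
4–5: 1.487 km
4–6: 1.192 km
4–7: 2.249 km
5–6: 1.794 km
5–7: 1.532 km
6–7: 3.102 km
Closest pair: 3–4 at 0.334 km.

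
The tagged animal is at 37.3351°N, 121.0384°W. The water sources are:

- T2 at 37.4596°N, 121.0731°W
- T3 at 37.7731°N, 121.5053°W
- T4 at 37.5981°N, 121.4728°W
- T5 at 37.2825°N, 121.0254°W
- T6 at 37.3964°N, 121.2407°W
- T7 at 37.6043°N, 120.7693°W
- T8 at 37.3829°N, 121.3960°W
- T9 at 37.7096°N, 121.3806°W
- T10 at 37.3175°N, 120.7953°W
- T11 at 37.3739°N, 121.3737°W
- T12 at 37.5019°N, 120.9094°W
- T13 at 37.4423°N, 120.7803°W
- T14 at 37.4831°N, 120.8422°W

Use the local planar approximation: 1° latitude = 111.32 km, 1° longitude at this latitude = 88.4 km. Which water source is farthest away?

Distances from 37.3351°N, 121.0384°W:
T2: √((0.1245·111.32)² + (-0.0347·88.4)²) = √(192.081305 + 9.409434) = 14.1947 km
T3: √((0.4380·111.32)² + (-0.4669·88.4)²) = √(2377.358167 + 1703.539774) = 63.8819 km
T4: √((0.2630·111.32)² + (-0.4344·88.4)²) = √(857.152098 + 1474.633729) = 48.2886 km
T5: √((-0.0526·111.32)² + (0.0130·88.4)²) = √(34.286084 + 1.320661) = 5.9671 km
T6: √((0.0613·111.32)² + (-0.2023·88.4)²) = √(46.565830 + 319.813134) = 19.1410 km
T7: √((0.2692·111.32)² + (0.2691·88.4)²) = √(898.041706 + 565.889878) = 38.2614 km
T8: √((0.0478·111.32)² + (-0.3576·88.4)²) = √(28.314063 + 999.308428) = 32.0566 km
T9: √((0.3745·111.32)² + (-0.3422·88.4)²) = √(1738.001070 + 915.091540) = 51.5082 km
T10: √((-0.0176·111.32)² + (0.2431·88.4)²) = √(3.838590 + 461.821819) = 21.5792 km
T11: √((0.0388·111.32)² + (-0.3353·88.4)²) = √(18.655627 + 878.560426) = 29.9536 km
T12: √((0.1668·111.32)² + (0.1290·88.4)²) = √(344.777160 + 130.042093) = 21.7903 km
T13: √((0.1072·111.32)² + (0.2581·88.4)²) = √(142.408518 + 520.571681) = 25.7484 km
T14: √((0.1480·111.32)² + (0.1962·88.4)²) = √(271.437487 + 300.817111) = 23.9218 km
Maximum: T3 at 63.8819 km.

T3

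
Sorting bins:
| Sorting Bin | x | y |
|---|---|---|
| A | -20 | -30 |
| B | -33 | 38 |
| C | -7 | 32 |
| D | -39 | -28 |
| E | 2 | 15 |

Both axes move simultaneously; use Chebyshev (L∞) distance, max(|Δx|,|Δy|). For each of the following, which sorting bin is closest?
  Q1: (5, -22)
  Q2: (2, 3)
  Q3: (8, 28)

Q1 at (5, -22):
  A: max(|-25|, |-8|) = 25
  B: max(|-38|, |60|) = 60
  C: max(|-12|, |54|) = 54
  D: max(|-44|, |-6|) = 44
  E: max(|-3|, |37|) = 37
  → nearest: A (25)
Q2 at (2, 3):
  A: max(|-22|, |-33|) = 33
  B: max(|-35|, |35|) = 35
  C: max(|-9|, |29|) = 29
  D: max(|-41|, |-31|) = 41
  E: max(|0|, |12|) = 12
  → nearest: E (12)
Q3 at (8, 28):
  A: max(|-28|, |-58|) = 58
  B: max(|-41|, |10|) = 41
  C: max(|-15|, |4|) = 15
  D: max(|-47|, |-56|) = 56
  E: max(|-6|, |-13|) = 13
  → nearest: E (13)

Q1→A; Q2→E; Q3→E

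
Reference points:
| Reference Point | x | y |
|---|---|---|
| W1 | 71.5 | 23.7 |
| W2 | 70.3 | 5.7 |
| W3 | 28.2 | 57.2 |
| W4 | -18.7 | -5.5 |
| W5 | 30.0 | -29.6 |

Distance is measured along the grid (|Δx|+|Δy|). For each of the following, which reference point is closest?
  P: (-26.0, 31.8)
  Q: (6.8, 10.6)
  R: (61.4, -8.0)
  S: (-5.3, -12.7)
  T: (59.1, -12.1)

P→W4; Q→W4; R→W2; S→W4; T→W2

P at (-26.0, 31.8):
  W1: |97.5| + |-8.1| = 97.5 + 8.1 = 105.6
  W2: |96.3| + |-26.1| = 96.3 + 26.1 = 122.4
  W3: |54.2| + |25.4| = 54.2 + 25.4 = 79.6
  W4: |7.3| + |-37.3| = 7.3 + 37.3 = 44.6
  W5: |56.0| + |-61.4| = 56.0 + 61.4 = 117.4
  → nearest: W4 (44.6)
Q at (6.8, 10.6):
  W1: |64.7| + |13.1| = 64.7 + 13.1 = 77.8
  W2: |63.5| + |-4.9| = 63.5 + 4.9 = 68.4
  W3: |21.4| + |46.6| = 21.4 + 46.6 = 68.0
  W4: |-25.5| + |-16.1| = 25.5 + 16.1 = 41.6
  W5: |23.2| + |-40.2| = 23.2 + 40.2 = 63.4
  → nearest: W4 (41.6)
R at (61.4, -8.0):
  W1: |10.1| + |31.7| = 10.1 + 31.7 = 41.8
  W2: |8.9| + |13.7| = 8.9 + 13.7 = 22.6
  W3: |-33.2| + |65.2| = 33.2 + 65.2 = 98.4
  W4: |-80.1| + |2.5| = 80.1 + 2.5 = 82.6
  W5: |-31.4| + |-21.6| = 31.4 + 21.6 = 53.0
  → nearest: W2 (22.6)
S at (-5.3, -12.7):
  W1: |76.8| + |36.4| = 76.8 + 36.4 = 113.2
  W2: |75.6| + |18.4| = 75.6 + 18.4 = 94.0
  W3: |33.5| + |69.9| = 33.5 + 69.9 = 103.4
  W4: |-13.4| + |7.2| = 13.4 + 7.2 = 20.6
  W5: |35.3| + |-16.9| = 35.3 + 16.9 = 52.2
  → nearest: W4 (20.6)
T at (59.1, -12.1):
  W1: |12.4| + |35.8| = 12.4 + 35.8 = 48.2
  W2: |11.2| + |17.8| = 11.2 + 17.8 = 29.0
  W3: |-30.9| + |69.3| = 30.9 + 69.3 = 100.2
  W4: |-77.8| + |6.6| = 77.8 + 6.6 = 84.4
  W5: |-29.1| + |-17.5| = 29.1 + 17.5 = 46.6
  → nearest: W2 (29.0)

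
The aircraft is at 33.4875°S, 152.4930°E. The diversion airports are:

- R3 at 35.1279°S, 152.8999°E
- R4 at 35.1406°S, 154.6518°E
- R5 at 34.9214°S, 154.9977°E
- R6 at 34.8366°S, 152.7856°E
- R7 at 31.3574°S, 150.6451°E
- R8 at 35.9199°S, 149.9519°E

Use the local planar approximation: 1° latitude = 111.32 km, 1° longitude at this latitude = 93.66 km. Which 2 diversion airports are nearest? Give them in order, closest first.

Distances from 33.4875°S, 152.4930°E:
R3: √((-1.6404·111.32)² + (0.4069·93.66)²) = √(33346.166673 + 1452.391460) = 186.5437 km
R4: √((-1.6531·111.32)² + (2.1588·93.66)²) = √(33864.498389 + 40882.093361) = 273.3982 km
R5: √((-1.4339·111.32)² + (2.5047·93.66)²) = √(25479.102435 + 55032.562874) = 283.7458 km
R6: √((-1.3491·111.32)² + (0.2926·93.66)²) = √(22554.576656 + 751.029421) = 152.6617 km
R7: √((2.1301·111.32)² + (-1.8479·93.66)²) = √(56227.190031 + 29954.718167) = 293.5676 km
R8: √((-2.4324·111.32)² + (-2.5411·93.66)²) = √(73318.974985 + 56643.726776) = 360.5034 km
Sorted: R6 (152.6617 km) < R3 (186.5437 km) < R4 (273.3982 km) < R5 (283.7458 km) < …

R6, R3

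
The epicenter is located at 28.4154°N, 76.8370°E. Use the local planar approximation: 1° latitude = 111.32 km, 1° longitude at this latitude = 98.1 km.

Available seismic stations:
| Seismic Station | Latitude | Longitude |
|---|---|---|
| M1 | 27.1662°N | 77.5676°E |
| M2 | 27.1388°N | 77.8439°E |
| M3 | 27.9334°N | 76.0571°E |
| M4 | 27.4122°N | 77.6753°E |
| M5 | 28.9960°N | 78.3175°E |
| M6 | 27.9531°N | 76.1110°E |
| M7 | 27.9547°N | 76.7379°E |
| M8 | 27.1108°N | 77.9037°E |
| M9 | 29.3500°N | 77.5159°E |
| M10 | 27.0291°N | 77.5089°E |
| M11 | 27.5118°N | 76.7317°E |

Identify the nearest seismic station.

M7

Distances from 28.4154°N, 76.8370°E:
M1: 156.4442 km
M2: 173.0677 km
M3: 93.4478 km
M4: 138.6886 km
M5: 158.9690 km
M6: 87.8683 km
M7: 52.1984 km
M8: 179.0011 km
M9: 123.5307 km
M10: 167.8098 km
M11: 101.1178 km
Minimum: M7 at 52.1984 km.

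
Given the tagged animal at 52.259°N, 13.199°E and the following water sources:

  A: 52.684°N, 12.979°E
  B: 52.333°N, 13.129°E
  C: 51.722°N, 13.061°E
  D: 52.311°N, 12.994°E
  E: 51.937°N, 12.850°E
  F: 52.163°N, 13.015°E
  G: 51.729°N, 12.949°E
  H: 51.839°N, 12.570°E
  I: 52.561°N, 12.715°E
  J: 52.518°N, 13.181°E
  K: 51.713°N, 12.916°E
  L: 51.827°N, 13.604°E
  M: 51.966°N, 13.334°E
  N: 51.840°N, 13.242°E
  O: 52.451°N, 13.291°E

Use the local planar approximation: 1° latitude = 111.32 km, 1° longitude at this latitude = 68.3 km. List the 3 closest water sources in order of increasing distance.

Distances from 52.259°N, 13.199°E:
A: √((0.425·111.32)² + (-0.220·68.3)²) = √(2238.33072 + 225.78068) = 49.640 km
B: √((0.074·111.32)² + (-0.070·68.3)²) = √(67.85937 + 22.85796) = 9.525 km
C: √((-0.537·111.32)² + (-0.138·68.3)²) = √(3573.50971 + 88.83817) = 60.517 km
D: √((0.052·111.32)² + (-0.205·68.3)²) = √(33.50835 + 196.04200) = 15.151 km
E: √((-0.322·111.32)² + (-0.349·68.3)²) = √(1284.86689 + 568.18827) = 43.047 km
F: √((-0.096·111.32)² + (-0.184·68.3)²) = √(114.20598 + 157.93452) = 16.497 km
G: √((-0.530·111.32)² + (-0.250·68.3)²) = √(3480.95280 + 291.55562) = 61.421 km
H: √((-0.420·111.32)² + (-0.629·68.3)²) = √(2185.97392 + 1845.62174) = 63.495 km
I: √((0.302·111.32)² + (-0.484·68.3)²) = √(1130.21296 + 1092.77847) = 47.149 km
J: √((0.259·111.32)² + (-0.018·68.3)²) = √(831.27730 + 1.51142) = 28.858 km
K: √((-0.546·111.32)² + (-0.283·68.3)²) = √(3694.29592 + 373.60638) = 63.780 km
L: √((-0.432·111.32)² + (0.405·68.3)²) = √(2312.67118 + 765.15858) = 55.478 km
M: √((-0.293·111.32)² + (0.135·68.3)²) = √(1063.85303 + 85.01762) = 33.895 km
N: √((-0.419·111.32)² + (0.043·68.3)²) = √(2175.57691 + 8.62538) = 46.735 km
O: √((0.192·111.32)² + (0.092·68.3)²) = √(456.82394 + 39.48363) = 22.278 km
Sorted: B (9.525 km) < D (15.151 km) < F (16.497 km) < O (22.278 km) < J (28.858 km) < …

B, D, F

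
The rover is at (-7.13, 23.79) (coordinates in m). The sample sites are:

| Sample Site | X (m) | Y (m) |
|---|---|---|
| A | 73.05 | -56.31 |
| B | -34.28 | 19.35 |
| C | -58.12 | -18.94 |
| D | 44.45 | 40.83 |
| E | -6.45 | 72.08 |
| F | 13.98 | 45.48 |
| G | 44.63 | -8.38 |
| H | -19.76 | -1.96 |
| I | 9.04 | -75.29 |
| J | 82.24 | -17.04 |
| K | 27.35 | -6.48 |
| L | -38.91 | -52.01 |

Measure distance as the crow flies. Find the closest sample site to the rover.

B

Distances from (-7.13, 23.79):
A: √((80.18)² + (-80.10)²) = √(6428.8324 + 6416.0100) = 113.34 m
B: √((-27.15)² + (-4.44)²) = √(737.1225 + 19.7136) = 27.51 m
C: √((-50.99)² + (-42.73)²) = √(2599.9801 + 1825.8529) = 66.53 m
D: √((51.58)² + (17.04)²) = √(2660.4964 + 290.3616) = 54.32 m
E: √((0.68)² + (48.29)²) = √(0.4624 + 2331.9241) = 48.29 m
F: √((21.11)² + (21.69)²) = √(445.6321 + 470.4561) = 30.27 m
G: √((51.76)² + (-32.17)²) = √(2679.0976 + 1034.9089) = 60.94 m
H: √((-12.63)² + (-25.75)²) = √(159.5169 + 663.0625) = 28.68 m
I: √((16.17)² + (-99.08)²) = √(261.4689 + 9816.8464) = 100.39 m
J: √((89.37)² + (-40.83)²) = √(7986.9969 + 1667.0889) = 98.26 m
K: √((34.48)² + (-30.27)²) = √(1188.8704 + 916.2729) = 45.88 m
L: √((-31.78)² + (-75.80)²) = √(1009.9684 + 5745.6400) = 82.19 m
Minimum: B at 27.51 m.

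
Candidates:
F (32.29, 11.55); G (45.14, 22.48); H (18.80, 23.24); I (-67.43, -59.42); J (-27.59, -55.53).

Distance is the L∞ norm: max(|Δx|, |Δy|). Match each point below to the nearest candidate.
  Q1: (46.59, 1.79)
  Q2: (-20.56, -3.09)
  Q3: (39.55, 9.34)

Q1→F; Q2→H; Q3→F

Q1 at (46.59, 1.79):
  F: max(|-14.30|, |9.76|) = 14.30
  G: max(|-1.45|, |20.69|) = 20.69
  H: max(|-27.79|, |21.45|) = 27.79
  I: max(|-114.02|, |-61.21|) = 114.02
  J: max(|-74.18|, |-57.32|) = 74.18
  → nearest: F (14.30)
Q2 at (-20.56, -3.09):
  F: max(|52.85|, |14.64|) = 52.85
  G: max(|65.70|, |25.57|) = 65.70
  H: max(|39.36|, |26.33|) = 39.36
  I: max(|-46.87|, |-56.33|) = 56.33
  J: max(|-7.03|, |-52.44|) = 52.44
  → nearest: H (39.36)
Q3 at (39.55, 9.34):
  F: max(|-7.26|, |2.21|) = 7.26
  G: max(|5.59|, |13.14|) = 13.14
  H: max(|-20.75|, |13.90|) = 20.75
  I: max(|-106.98|, |-68.76|) = 106.98
  J: max(|-67.14|, |-64.87|) = 67.14
  → nearest: F (7.26)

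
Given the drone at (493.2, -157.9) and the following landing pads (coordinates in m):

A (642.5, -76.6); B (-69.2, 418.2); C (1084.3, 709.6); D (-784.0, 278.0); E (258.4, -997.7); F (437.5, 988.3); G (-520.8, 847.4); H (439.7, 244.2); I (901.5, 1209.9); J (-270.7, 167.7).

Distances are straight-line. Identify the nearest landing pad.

A

Distances from (493.2, -157.9):
A: 170.0 m
B: 805.1 m
C: 1049.7 m
D: 1349.5 m
E: 872.0 m
F: 1147.6 m
G: 1427.9 m
H: 405.6 m
I: 1427.4 m
J: 830.4 m
Minimum: A at 170.0 m.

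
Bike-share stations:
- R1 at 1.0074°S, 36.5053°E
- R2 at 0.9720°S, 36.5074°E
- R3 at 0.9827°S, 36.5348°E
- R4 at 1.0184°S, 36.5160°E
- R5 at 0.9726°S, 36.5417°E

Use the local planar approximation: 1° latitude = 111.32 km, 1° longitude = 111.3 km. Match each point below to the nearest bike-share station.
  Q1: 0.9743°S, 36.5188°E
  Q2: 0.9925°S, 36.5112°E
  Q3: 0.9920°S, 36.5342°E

Q1 at 0.9743°S, 36.5188°E:
  R1: √((-0.0331·111.32)² + (-0.0135·111.3)²) = √(13.576955 + 2.257657) = 3.9793 km
  R2: √((0.0023·111.32)² + (-0.0114·111.3)²) = √(0.065554 + 1.609904) = 1.2944 km
  R3: √((-0.0084·111.32)² + (0.0160·111.3)²) = √(0.874390 + 3.171249) = 2.0114 km
  R4: √((-0.0441·111.32)² + (-0.0028·111.3)²) = √(24.100362 + 0.097119) = 4.9191 km
  R5: √((0.0017·111.32)² + (0.0229·111.3)²) = √(0.035813 + 6.496229) = 2.5558 km
  → nearest: R2 (1.2944 km)
Q2 at 0.9925°S, 36.5112°E:
  R1: √((-0.0149·111.32)² + (-0.0059·111.3)²) = √(2.751180 + 0.431215) = 1.7839 km
  R2: √((0.0205·111.32)² + (-0.0038·111.3)²) = √(5.207798 + 0.178878) = 2.3209 km
  R3: √((0.0098·111.32)² + (0.0236·111.3)²) = √(1.190141 + 6.899448) = 2.8442 km
  R4: √((-0.0259·111.32)² + (0.0048·111.3)²) = √(8.312773 + 0.285412) = 2.9323 km
  R5: √((0.0199·111.32)² + (0.0305·111.3)²) = √(4.907412 + 11.523649) = 4.0535 km
  → nearest: R1 (1.7839 km)
Q3 at 0.9920°S, 36.5342°E:
  R1: √((-0.0154·111.32)² + (-0.0289·111.3)²) = √(2.938920 + 10.346323) = 3.6449 km
  R2: √((0.0200·111.32)² + (-0.0268·111.3)²) = √(4.956857 + 8.897334) = 3.7221 km
  R3: √((0.0093·111.32)² + (0.0006·111.3)²) = √(1.071796 + 0.004460) = 1.0374 km
  R4: √((-0.0264·111.32)² + (-0.0182·111.3)²) = √(8.636828 + 4.103298) = 3.5693 km
  R5: √((0.0194·111.32)² + (0.0075·111.3)²) = √(4.663907 + 0.696808) = 2.3153 km
  → nearest: R3 (1.0374 km)

Q1→R2; Q2→R1; Q3→R3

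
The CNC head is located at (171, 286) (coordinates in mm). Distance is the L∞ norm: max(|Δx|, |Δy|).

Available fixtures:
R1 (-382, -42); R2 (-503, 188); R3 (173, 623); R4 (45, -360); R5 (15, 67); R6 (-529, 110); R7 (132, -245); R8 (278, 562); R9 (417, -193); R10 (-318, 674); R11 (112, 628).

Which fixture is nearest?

Distances from (171, 286):
R1: 553 mm
R2: 674 mm
R3: 337 mm
R4: 646 mm
R5: 219 mm
R6: 700 mm
R7: 531 mm
R8: 276 mm
R9: 479 mm
R10: 489 mm
R11: 342 mm
Minimum: R5 at 219 mm.

R5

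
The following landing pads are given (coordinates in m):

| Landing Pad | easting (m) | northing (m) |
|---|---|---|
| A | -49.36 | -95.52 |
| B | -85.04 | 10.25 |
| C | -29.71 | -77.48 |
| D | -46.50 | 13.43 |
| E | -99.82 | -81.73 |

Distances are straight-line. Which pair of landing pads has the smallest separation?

Pairwise distances:
A–B: √((-35.68)² + (105.77)²) = √(1273.0624 + 11187.2929) = 111.63 m
A–C: √((19.65)² + (18.04)²) = √(386.1225 + 325.4416) = 26.68 m
A–D: √((2.86)² + (108.95)²) = √(8.1796 + 11870.1025) = 108.99 m
A–E: √((-50.46)² + (13.79)²) = √(2546.2116 + 190.1641) = 52.31 m
B–C: √((55.33)² + (-87.73)²) = √(3061.4089 + 7696.5529) = 103.72 m
B–D: √((38.54)² + (3.18)²) = √(1485.3316 + 10.1124) = 38.67 m
B–E: √((-14.78)² + (-91.98)²) = √(218.4484 + 8460.3204) = 93.16 m
C–D: √((-16.79)² + (90.91)²) = √(281.9041 + 8264.6281) = 92.45 m
C–E: √((-70.11)² + (-4.25)²) = √(4915.4121 + 18.0625) = 70.24 m
D–E: √((-53.32)² + (-95.16)²) = √(2843.0224 + 9055.4256) = 109.08 m
Closest pair: A–C at 26.68 m.

A and C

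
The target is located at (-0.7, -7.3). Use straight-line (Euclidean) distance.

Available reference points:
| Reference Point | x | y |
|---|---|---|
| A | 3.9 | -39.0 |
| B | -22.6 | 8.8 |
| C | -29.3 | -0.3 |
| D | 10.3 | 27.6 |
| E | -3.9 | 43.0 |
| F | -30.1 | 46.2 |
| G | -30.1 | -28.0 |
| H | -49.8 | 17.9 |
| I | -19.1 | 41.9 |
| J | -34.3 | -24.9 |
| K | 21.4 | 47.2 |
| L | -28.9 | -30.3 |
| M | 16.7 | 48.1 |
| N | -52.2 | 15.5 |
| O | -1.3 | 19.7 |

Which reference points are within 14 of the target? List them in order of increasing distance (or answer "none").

Distances from (-0.7, -7.3):
A: √((4.6)² + (-31.7)²) = √(21.160 + 1004.890) = 32.0
B: √((-21.9)² + (16.1)²) = √(479.610 + 259.210) = 27.2
C: √((-28.6)² + (7.0)²) = √(817.960 + 49.000) = 29.4
D: √((11.0)² + (34.9)²) = √(121.000 + 1218.010) = 36.6
E: √((-3.2)² + (50.3)²) = √(10.240 + 2530.090) = 50.4
F: √((-29.4)² + (53.5)²) = √(864.360 + 2862.250) = 61.0
G: √((-29.4)² + (-20.7)²) = √(864.360 + 428.490) = 36.0
H: √((-49.1)² + (25.2)²) = √(2410.810 + 635.040) = 55.2
I: √((-18.4)² + (49.2)²) = √(338.560 + 2420.640) = 52.5
J: √((-33.6)² + (-17.6)²) = √(1128.960 + 309.760) = 37.9
K: √((22.1)² + (54.5)²) = √(488.410 + 2970.250) = 58.8
L: √((-28.2)² + (-23.0)²) = √(795.240 + 529.000) = 36.4
M: √((17.4)² + (55.4)²) = √(302.760 + 3069.160) = 58.1
N: √((-51.5)² + (22.8)²) = √(2652.250 + 519.840) = 56.3
O: √((-0.6)² + (27.0)²) = √(0.360 + 729.000) = 27.0
Threshold 14: none within range.

none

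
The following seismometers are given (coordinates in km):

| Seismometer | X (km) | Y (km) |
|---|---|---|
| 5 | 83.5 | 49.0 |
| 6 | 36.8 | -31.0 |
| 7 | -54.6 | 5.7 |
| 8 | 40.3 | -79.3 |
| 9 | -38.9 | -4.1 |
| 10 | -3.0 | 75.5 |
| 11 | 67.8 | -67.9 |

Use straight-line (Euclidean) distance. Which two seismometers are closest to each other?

7 and 9

Pairwise distances:
5–6: 92.6 km
5–7: 144.7 km
5–8: 135.4 km
5–9: 133.4 km
5–10: 90.5 km
5–11: 117.9 km
6–7: 98.5 km
6–8: 48.4 km
6–9: 80.3 km
6–10: 113.7 km
6–11: 48.2 km
7–8: 127.4 km
7–9: 18.5 km
7–10: 86.8 km
7–11: 142.8 km
8–9: 109.2 km
8–10: 160.7 km
8–11: 29.8 km
9–10: 87.3 km
9–11: 124.3 km
10–11: 159.9 km
Closest pair: 7–9 at 18.5 km.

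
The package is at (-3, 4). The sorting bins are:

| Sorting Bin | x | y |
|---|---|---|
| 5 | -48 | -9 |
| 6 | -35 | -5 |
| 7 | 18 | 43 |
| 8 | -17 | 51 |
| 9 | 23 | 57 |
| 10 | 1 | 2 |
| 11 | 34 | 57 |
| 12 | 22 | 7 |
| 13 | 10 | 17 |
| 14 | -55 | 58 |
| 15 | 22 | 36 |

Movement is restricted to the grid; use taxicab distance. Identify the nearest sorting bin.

Distances from (-3, 4):
5: 58
6: 41
7: 60
8: 61
9: 79
10: 6
11: 90
12: 28
13: 26
14: 106
15: 57
Minimum: 10 at 6.

10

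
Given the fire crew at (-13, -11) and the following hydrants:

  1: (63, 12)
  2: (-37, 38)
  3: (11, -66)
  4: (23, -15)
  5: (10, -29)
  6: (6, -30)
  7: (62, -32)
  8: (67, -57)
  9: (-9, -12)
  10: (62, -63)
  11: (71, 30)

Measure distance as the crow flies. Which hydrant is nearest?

Distances from (-13, -11):
1: √((76)² + (23)²) = √(5776.000 + 529.000) = 79.4
2: √((-24)² + (49)²) = √(576.000 + 2401.000) = 54.6
3: √((24)² + (-55)²) = √(576.000 + 3025.000) = 60.0
4: √((36)² + (-4)²) = √(1296.000 + 16.000) = 36.2
5: √((23)² + (-18)²) = √(529.000 + 324.000) = 29.2
6: √((19)² + (-19)²) = √(361.000 + 361.000) = 26.9
7: √((75)² + (-21)²) = √(5625.000 + 441.000) = 77.9
8: √((80)² + (-46)²) = √(6400.000 + 2116.000) = 92.3
9: √((4)² + (-1)²) = √(16.000 + 1.000) = 4.1
10: √((75)² + (-52)²) = √(5625.000 + 2704.000) = 91.3
11: √((84)² + (41)²) = √(7056.000 + 1681.000) = 93.5
Minimum: 9 at 4.1.

9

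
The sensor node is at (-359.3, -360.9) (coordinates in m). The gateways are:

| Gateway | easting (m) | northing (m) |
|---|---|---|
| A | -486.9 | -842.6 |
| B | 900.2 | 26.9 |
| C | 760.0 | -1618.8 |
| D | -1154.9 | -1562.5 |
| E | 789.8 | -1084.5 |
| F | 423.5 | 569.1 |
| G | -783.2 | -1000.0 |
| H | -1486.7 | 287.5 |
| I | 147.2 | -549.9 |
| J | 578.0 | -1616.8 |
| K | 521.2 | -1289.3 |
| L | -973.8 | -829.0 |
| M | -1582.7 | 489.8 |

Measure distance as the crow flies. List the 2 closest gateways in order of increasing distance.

A, I

Distances from (-359.3, -360.9):
A: 498.3 m
B: 1317.9 m
C: 1683.8 m
D: 1441.1 m
E: 1357.9 m
F: 1215.6 m
G: 766.9 m
H: 1300.6 m
I: 540.6 m
J: 1567.1 m
K: 1279.5 m
L: 772.5 m
M: 1490.1 m
Sorted: A (498.3 m) < I (540.6 m) < G (766.9 m) < L (772.5 m) < …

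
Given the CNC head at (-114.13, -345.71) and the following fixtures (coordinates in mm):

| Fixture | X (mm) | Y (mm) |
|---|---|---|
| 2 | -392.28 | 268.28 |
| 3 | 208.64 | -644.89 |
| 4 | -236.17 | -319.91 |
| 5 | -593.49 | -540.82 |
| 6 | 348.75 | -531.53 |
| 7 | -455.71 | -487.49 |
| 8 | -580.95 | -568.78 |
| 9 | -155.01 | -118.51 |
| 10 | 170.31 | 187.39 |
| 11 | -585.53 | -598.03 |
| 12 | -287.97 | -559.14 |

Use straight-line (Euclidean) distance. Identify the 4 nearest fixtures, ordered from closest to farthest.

4, 9, 12, 7

Distances from (-114.13, -345.71):
2: √((-278.15)² + (613.99)²) = √(77367.4225 + 376983.7201) = 674.06 mm
3: √((322.77)² + (-299.18)²) = √(104180.4729 + 89508.6724) = 440.10 mm
4: √((-122.04)² + (25.80)²) = √(14893.7616 + 665.6400) = 124.74 mm
5: √((-479.36)² + (-195.11)²) = √(229786.0096 + 38067.9121) = 517.55 mm
6: √((462.88)² + (-185.82)²) = √(214257.8944 + 34529.0724) = 498.79 mm
7: √((-341.58)² + (-141.78)²) = √(116676.8964 + 20101.5684) = 369.84 mm
8: √((-466.82)² + (-223.07)²) = √(217920.9124 + 49760.2249) = 517.38 mm
9: √((-40.88)² + (227.20)²) = √(1671.1744 + 51619.8400) = 230.85 mm
10: √((284.44)² + (533.10)²) = √(80906.1136 + 284195.6100) = 604.24 mm
11: √((-471.40)² + (-252.32)²) = √(222217.9600 + 63665.3824) = 534.68 mm
12: √((-173.84)² + (-213.43)²) = √(30220.3456 + 45552.3649) = 275.27 mm
Sorted: 4 (124.74 mm) < 9 (230.85 mm) < 12 (275.27 mm) < 7 (369.84 mm) < 3 (440.10 mm) < 6 (498.79 mm) < …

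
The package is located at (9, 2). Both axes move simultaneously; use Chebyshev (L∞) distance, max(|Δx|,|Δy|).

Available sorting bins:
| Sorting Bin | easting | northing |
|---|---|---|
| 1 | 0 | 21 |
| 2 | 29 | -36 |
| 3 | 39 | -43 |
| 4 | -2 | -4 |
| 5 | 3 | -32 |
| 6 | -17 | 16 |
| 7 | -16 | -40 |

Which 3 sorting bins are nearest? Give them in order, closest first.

4, 1, 6

Distances from (9, 2):
1: max(|-9|, |19|) = 19
2: max(|20|, |-38|) = 38
3: max(|30|, |-45|) = 45
4: max(|-11|, |-6|) = 11
5: max(|-6|, |-34|) = 34
6: max(|-26|, |14|) = 26
7: max(|-25|, |-42|) = 42
Sorted: 4 (11) < 1 (19) < 6 (26) < 5 (34) < 2 (38) < …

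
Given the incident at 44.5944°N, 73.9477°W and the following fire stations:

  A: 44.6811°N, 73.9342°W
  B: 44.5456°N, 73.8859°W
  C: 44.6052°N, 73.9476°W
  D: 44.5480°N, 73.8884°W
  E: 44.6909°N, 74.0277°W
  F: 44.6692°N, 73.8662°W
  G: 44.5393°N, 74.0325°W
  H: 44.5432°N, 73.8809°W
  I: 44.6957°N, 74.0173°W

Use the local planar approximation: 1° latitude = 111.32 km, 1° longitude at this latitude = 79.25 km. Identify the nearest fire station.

C

Distances from 44.5944°N, 73.9477°W:
A: √((0.0867·111.32)² + (0.0135·79.25)²) = √(93.150371 + 1.144633) = 9.7106 km
B: √((-0.0488·111.32)² + (0.0618·79.25)²) = √(29.511144 + 23.986976) = 7.3142 km
C: √((0.0108·111.32)² + (0.0001·79.25)²) = √(1.445419 + 0.000063) = 1.2023 km
D: √((-0.0464·111.32)² + (0.0593·79.25)²) = √(26.679787 + 22.085535) = 6.9832 km
E: √((0.0965·111.32)² + (-0.0800·79.25)²) = √(115.398728 + 40.195600) = 12.4737 km
F: √((0.0748·111.32)² + (0.0815·79.25)²) = √(69.334532 + 41.717066) = 10.5381 km
G: √((-0.0551·111.32)² + (-0.0848·79.25)²) = √(37.622668 + 45.163776) = 9.0987 km
H: √((-0.0512·111.32)² + (0.0668·79.25)²) = √(32.485258 + 28.025377) = 7.7789 km
I: √((0.1013·111.32)² + (-0.0696·79.25)²) = √(127.164324 + 30.424050) = 12.5534 km
Minimum: C at 1.2023 km.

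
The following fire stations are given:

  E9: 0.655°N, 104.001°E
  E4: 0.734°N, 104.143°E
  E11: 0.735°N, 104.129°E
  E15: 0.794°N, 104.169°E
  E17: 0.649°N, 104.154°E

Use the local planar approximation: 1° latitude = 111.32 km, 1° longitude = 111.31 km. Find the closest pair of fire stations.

Pairwise distances:
E4–E11: √((0.001·111.32)² + (-0.014·111.31)²) = √(0.01239 + 2.42842) = 1.562 km
E4–E15: √((0.060·111.32)² + (0.026·111.31)²) = √(44.61171 + 8.37558) = 7.279 km
E11–E15: √((0.059·111.32)² + (0.040·111.31)²) = √(43.13705 + 19.82387) = 7.935 km
E4–E17: √((-0.085·111.32)² + (0.011·111.31)²) = √(89.53323 + 1.49918) = 9.541 km
E11–E17: √((-0.086·111.32)² + (0.025·111.31)²) = √(91.65229 + 7.74370) = 9.970 km
E15–E17: √((-0.145·111.32)² + (-0.015·111.31)²) = √(260.54479 + 2.78773) = 16.228 km
E9–E11: √((0.080·111.32)² + (0.128·111.31)²) = √(79.30971 + 202.99639) = 16.802 km
E9–E17: √((-0.006·111.32)² + (0.153·111.31)²) = √(0.44612 + 290.03555) = 17.044 km
E9–E4: √((0.079·111.32)² + (0.142·111.31)²) = √(77.33936 + 249.83027) = 18.088 km
E9–E15: √((0.139·111.32)² + (0.168·111.31)²) = √(239.42858 + 349.69299) = 24.272 km
Closest pair: E4–E11 at 1.562 km.

E4 and E11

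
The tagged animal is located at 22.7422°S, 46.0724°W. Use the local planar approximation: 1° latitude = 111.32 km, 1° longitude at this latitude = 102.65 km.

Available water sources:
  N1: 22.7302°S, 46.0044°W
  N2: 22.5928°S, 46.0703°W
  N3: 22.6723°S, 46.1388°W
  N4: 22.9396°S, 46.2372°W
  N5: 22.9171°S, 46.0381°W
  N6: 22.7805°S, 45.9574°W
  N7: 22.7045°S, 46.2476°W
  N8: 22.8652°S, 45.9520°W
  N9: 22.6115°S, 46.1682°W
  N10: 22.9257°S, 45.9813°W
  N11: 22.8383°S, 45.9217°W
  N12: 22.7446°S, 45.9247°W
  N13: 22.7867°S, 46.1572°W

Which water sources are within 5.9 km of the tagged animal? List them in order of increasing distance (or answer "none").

Distances from 22.7422°S, 46.0724°W:
N1: √((0.0120·111.32)² + (0.0680·102.65)²) = √(1.784469 + 48.723192) = 7.1069 km
N2: √((0.1494·111.32)² + (0.0021·102.65)²) = √(276.597080 + 0.046468) = 16.6326 km
N3: √((0.0699·111.32)² + (-0.0664·102.65)²) = √(60.548132 + 46.457311) = 10.3443 km
N4: √((-0.1974·111.32)² + (-0.1648·102.65)²) = √(482.881639 + 286.175416) = 27.7319 km
N5: √((-0.1749·111.32)² + (0.0343·102.65)²) = √(379.075760 + 12.396702) = 19.7857 km
N6: √((-0.0383·111.32)² + (0.1150·102.65)²) = √(18.177910 + 139.352123) = 12.5511 km
N7: √((0.0377·111.32)² + (-0.1752·102.65)²) = √(17.612828 + 323.434327) = 18.4675 km
N8: √((-0.1230·111.32)² + (0.1204·102.65)²) = √(187.480722 + 152.746364) = 18.4452 km
N9: √((0.1307·111.32)² + (-0.0958·102.65)²) = √(211.688649 + 96.704999) = 17.5611 km
N10: √((-0.1835·111.32)² + (0.0911·102.65)²) = √(417.271317 + 87.448963) = 22.4660 km
N11: √((-0.0961·111.32)² + (0.1507·102.65)²) = √(114.444037 + 239.300944) = 18.8081 km
N12: √((-0.0024·111.32)² + (0.1477·102.65)²) = √(0.071379 + 229.868202) = 15.1638 km
N13: √((-0.0445·111.32)² + (-0.0848·102.65)²) = √(24.539540 + 75.772150) = 10.0156 km
Threshold 5.9 km: none within range.

none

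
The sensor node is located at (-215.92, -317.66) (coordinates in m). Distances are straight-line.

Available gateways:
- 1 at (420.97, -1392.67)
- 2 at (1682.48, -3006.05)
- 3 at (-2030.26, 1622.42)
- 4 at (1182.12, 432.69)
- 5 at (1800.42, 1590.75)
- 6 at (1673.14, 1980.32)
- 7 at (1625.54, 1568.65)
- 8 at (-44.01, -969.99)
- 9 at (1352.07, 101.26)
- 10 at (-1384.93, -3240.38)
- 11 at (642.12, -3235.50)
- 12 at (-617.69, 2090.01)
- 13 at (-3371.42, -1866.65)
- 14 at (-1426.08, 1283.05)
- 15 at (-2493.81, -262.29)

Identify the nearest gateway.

Distances from (-215.92, -317.66):
1: 1249.51 m
2: 3291.10 m
3: 2656.26 m
4: 1586.68 m
5: 2776.27 m
6: 2974.77 m
7: 2636.12 m
8: 674.60 m
9: 1622.99 m
10: 3147.84 m
11: 3041.39 m
12: 2440.96 m
13: 3515.19 m
14: 2006.68 m
15: 2278.56 m
Minimum: 8 at 674.60 m.

8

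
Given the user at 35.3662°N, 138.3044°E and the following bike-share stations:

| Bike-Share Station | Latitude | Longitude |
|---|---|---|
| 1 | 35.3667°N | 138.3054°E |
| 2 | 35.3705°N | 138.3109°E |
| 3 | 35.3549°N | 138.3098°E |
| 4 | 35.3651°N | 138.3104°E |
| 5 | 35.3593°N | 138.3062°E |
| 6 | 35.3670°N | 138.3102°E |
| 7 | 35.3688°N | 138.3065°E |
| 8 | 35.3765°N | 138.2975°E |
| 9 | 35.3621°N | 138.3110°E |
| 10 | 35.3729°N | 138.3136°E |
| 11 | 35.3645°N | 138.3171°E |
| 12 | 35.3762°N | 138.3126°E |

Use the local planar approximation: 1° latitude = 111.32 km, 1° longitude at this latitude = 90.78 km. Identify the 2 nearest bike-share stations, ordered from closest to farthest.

Distances from 35.3662°N, 138.3044°E:
1: √((0.0005·111.32)² + (0.0010·90.78)²) = √(0.003098 + 0.008241) = 0.1065 km
2: √((0.0043·111.32)² + (0.0065·90.78)²) = √(0.229131 + 0.348183) = 0.7598 km
3: √((-0.0113·111.32)² + (0.0054·90.78)²) = √(1.582353 + 0.240308) = 1.3501 km
4: √((-0.0011·111.32)² + (0.0060·90.78)²) = √(0.014994 + 0.296676) = 0.5583 km
5: √((-0.0069·111.32)² + (0.0018·90.78)²) = √(0.589990 + 0.026701) = 0.7853 km
6: √((0.0008·111.32)² + (0.0058·90.78)²) = √(0.007931 + 0.277228) = 0.5340 km
7: √((0.0026·111.32)² + (0.0021·90.78)²) = √(0.083771 + 0.036343) = 0.3466 km
8: √((0.0103·111.32)² + (-0.0069·90.78)²) = √(1.314682 + 0.392354) = 1.3065 km
9: √((-0.0041·111.32)² + (0.0066·90.78)²) = √(0.208312 + 0.358978) = 0.7532 km
10: √((0.0067·111.32)² + (0.0092·90.78)²) = √(0.556283 + 0.697519) = 1.1197 km
11: √((-0.0017·111.32)² + (0.0127·90.78)²) = √(0.035813 + 1.329192) = 1.1683 km
12: √((0.0100·111.32)² + (0.0082·90.78)²) = √(1.239214 + 0.554125) = 1.3392 km
Sorted: 1 (0.1065 km) < 7 (0.3466 km) < 6 (0.5340 km) < 4 (0.5583 km) < …

1, 7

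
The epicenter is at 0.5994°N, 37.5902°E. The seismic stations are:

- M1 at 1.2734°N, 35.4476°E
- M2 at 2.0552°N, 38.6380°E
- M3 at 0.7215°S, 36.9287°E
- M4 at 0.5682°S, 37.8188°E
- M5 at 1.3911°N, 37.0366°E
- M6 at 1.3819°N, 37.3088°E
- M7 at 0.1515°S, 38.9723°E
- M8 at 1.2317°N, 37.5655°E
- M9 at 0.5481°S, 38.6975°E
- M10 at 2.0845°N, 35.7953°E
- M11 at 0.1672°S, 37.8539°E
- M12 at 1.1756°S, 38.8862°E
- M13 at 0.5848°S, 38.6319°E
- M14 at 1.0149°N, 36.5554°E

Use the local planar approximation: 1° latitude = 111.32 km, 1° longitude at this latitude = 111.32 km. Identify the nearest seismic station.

M8

Distances from 0.5994°N, 37.5902°E:
M1: √((0.6740·111.32)² + (-2.1426·111.32)²) = √(5629.452881 + 56889.038867) = 250.0370 km
M2: √((1.4558·111.32)² + (1.0478·111.32)²) = √(26263.332103 + 13605.145276) = 199.6709 km
M3: √((-1.3209·111.32)² + (-0.6615·111.32)²) = √(21621.522686 + 5422.581554) = 164.4509 km
M4: √((-1.1676·111.32)² + (0.2286·111.32)²) = √(16894.080838 + 647.588082) = 132.4450 km
M5: √((0.7917·111.32)² + (-0.5536·111.32)²) = √(7767.257180 + 3797.856562) = 107.5412 km
M6: √((0.7825·111.32)² + (-0.2814·111.32)²) = √(7587.786242 + 981.283692) = 92.5693 km
M7: √((-0.7509·111.32)² + (1.3821·111.32)²) = √(6987.319530 + 23671.475493) = 175.0965 km
M8: √((0.6323·111.32)² + (-0.0247·111.32)²) = √(4954.419302 + 7.560322) = 70.4413 km
M9: √((-1.1475·111.32)² + (1.1073·111.32)²) = √(16317.430956 + 15194.170488) = 177.5151 km
M10: √((1.4851·111.32)² + (-1.7949·111.32)²) = √(27331.142814 + 39923.343961) = 259.3347 km
M11: √((-0.7666·111.32)² + (0.2637·111.32)²) = √(7282.559225 + 861.720957) = 90.2457 km
M12: √((-1.7750·111.32)² + (1.2960·111.32)²) = √(39042.993649 + 20814.040649) = 244.6570 km
M13: √((-1.1842·111.32)² + (1.0417·111.32)²) = √(17377.868591 + 13447.195649) = 175.5707 km
M14: √((0.4155·111.32)² + (-1.0348·111.32)²) = √(2139.382562 + 13269.642891) = 124.1331 km
Minimum: M8 at 70.4413 km.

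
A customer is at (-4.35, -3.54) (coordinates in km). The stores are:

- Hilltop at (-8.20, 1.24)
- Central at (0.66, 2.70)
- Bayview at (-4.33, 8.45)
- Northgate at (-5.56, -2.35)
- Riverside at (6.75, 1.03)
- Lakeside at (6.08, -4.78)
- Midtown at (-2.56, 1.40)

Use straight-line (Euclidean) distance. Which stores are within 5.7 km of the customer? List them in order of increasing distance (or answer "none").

Distances from (-4.35, -3.54):
Hilltop: 6.14 km
Central: 8.00 km
Bayview: 11.99 km
Northgate: 1.70 km
Riverside: 12.00 km
Lakeside: 10.50 km
Midtown: 5.25 km
Threshold 5.7 km: Northgate (1.70 km), Midtown (5.25 km) are within range.

Northgate, Midtown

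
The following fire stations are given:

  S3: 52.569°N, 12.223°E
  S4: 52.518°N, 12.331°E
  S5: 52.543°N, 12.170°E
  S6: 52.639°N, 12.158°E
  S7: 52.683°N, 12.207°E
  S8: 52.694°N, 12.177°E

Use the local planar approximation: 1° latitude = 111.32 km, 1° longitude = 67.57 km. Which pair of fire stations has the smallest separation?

S7 and S8

Pairwise distances:
S7–S8: 2.368 km
S3–S5: 4.605 km
S6–S7: 5.912 km
S6–S8: 6.256 km
S3–S6: 8.945 km
S3–S4: 9.246 km
S5–S6: 10.717 km
S4–S5: 11.229 km
S3–S7: 12.736 km
S3–S8: 14.258 km
S5–S7: 15.784 km
S5–S8: 16.816 km
S4–S6: 17.835 km
S4–S7: 20.189 km
S4–S8: 22.184 km
Closest pair: S7–S8 at 2.368 km.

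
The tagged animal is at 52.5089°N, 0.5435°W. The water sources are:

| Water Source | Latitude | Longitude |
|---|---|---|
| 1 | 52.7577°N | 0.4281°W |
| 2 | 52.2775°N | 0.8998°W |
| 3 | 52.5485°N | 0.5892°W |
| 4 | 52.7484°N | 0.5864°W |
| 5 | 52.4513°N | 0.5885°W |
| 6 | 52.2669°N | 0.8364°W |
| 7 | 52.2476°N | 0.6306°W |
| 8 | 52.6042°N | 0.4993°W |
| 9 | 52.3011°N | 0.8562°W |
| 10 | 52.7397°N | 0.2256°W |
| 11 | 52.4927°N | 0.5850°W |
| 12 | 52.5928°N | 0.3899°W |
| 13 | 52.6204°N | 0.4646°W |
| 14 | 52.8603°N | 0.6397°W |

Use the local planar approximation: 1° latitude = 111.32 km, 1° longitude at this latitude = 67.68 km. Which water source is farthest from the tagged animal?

14

Distances from 52.5089°N, 0.5435°W:
1: √((0.2488·111.32)² + (0.1154·67.68)²) = √(767.091459 + 61.000349) = 28.7766 km
2: √((-0.2314·111.32)² + (-0.3563·67.68)²) = √(663.549161 + 581.503516) = 35.2853 km
3: √((0.0396·111.32)² + (-0.0457·67.68)²) = √(19.432862 + 9.566501) = 5.3851 km
4: √((0.2395·111.32)² + (-0.0429·67.68)²) = √(710.816386 + 8.430150) = 26.8188 km
5: √((-0.0576·111.32)² + (-0.0450·67.68)²) = √(41.114154 + 9.275679) = 7.0986 km
6: √((-0.2420·111.32)² + (-0.2929·67.68)²) = √(725.733428 + 392.970042) = 33.4470 km
7: √((-0.2613·111.32)² + (-0.0871·67.68)²) = √(846.106857 + 34.750176) = 29.6792 km
8: √((0.0953·111.32)² + (0.0442·67.68)²) = √(112.546553 + 8.948809) = 11.0225 km
9: √((-0.2078·111.32)² + (-0.3127·67.68)²) = √(535.103118 + 447.895256) = 31.3528 km
10: √((0.2308·111.32)² + (0.3179·67.68)²) = √(660.112572 + 462.915535) = 33.5116 km
11: √((-0.0162·111.32)² + (-0.0415·67.68)²) = √(3.252194 + 7.888908) = 3.3378 km
12: √((0.0839·111.32)² + (0.1536·67.68)²) = √(87.230893 + 108.069497) = 13.9750 km
13: √((0.1115·111.32)² + (0.0789·67.68)²) = √(154.062212 + 28.515087) = 13.5121 km
14: √((0.3514·111.32)² + (-0.0962·67.68)²) = √(1530.206032 + 42.390725) = 39.6560 km
Maximum: 14 at 39.6560 km.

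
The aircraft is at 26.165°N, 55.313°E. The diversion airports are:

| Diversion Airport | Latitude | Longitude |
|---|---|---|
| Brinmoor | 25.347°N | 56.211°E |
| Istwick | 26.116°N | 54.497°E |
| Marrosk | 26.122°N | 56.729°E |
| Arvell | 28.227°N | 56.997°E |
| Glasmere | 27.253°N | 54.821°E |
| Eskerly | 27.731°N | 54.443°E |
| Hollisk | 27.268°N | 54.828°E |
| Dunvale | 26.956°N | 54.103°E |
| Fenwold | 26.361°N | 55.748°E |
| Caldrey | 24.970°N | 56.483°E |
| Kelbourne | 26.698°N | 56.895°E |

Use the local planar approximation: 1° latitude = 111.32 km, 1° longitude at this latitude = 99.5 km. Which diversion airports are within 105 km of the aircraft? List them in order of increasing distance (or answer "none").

Distances from 26.165°N, 55.313°E:
Brinmoor: √((-0.818·111.32)² + (0.898·99.5)²) = √(8291.87989 + 7983.60120) = 127.575 km
Istwick: √((-0.049·111.32)² + (-0.816·99.5)²) = √(29.75353 + 6592.14086) = 81.375 km
Marrosk: √((-0.043·111.32)² + (1.416·99.5)²) = √(22.91307 + 19850.55566) = 140.973 km
Arvell: √((2.062·111.32)² + (1.684·99.5)²) = √(52689.45631 + 28075.68336) = 284.192 km
Glasmere: √((1.088·111.32)² + (-0.492·99.5)²) = √(14669.12421 + 2396.49412) = 130.635 km
Eskerly: √((1.566·111.32)² + (-0.870·99.5)²) = √(30389.94477 + 7493.49923) = 194.637 km
Hollisk: √((1.103·111.32)² + (-0.485·99.5)²) = √(15076.39197 + 2328.78631) = 131.929 km
Dunvale: √((0.791·111.32)² + (-1.210·99.5)²) = √(7753.52805 + 14494.95603) = 149.159 km
Fenwold: √((0.196·111.32)² + (0.435·99.5)²) = √(476.05654 + 1873.37481) = 48.471 km
Caldrey: √((-1.195·111.32)² + (1.170·99.5)²) = √(17696.28915 + 13552.45222) = 176.773 km
Kelbourne: √((0.533·111.32)² + (1.582·99.5)²) = √(3520.47134 + 24777.59328) = 168.220 km
Threshold 105 km: Fenwold (48.471 km), Istwick (81.375 km) are within range.

Fenwold, Istwick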